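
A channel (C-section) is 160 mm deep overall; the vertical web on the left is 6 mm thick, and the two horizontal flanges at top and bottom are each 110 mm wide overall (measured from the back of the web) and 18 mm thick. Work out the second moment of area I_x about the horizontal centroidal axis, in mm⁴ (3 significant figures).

I_x ≈ 2.10 × 10⁷ mm⁴

Decompose the section into non-overlapping parts with the origin at the bottom-left of its bounding rectangle.
Web: 6 × 160, A = 960 mm², y = 80 mm, Ī = 2 048 000 mm⁴.
Top flange (beyond web): 104 × 18, A = 1 872 mm², y = 151 mm, Ī = 50 544 mm⁴.
Bottom flange (beyond web): 104 × 18, A = 1 872 mm², y = 9 mm, Ī = 50 544 mm⁴.
By symmetry the centroid is at mid-height, ȳ = 80 mm.
Transfer each piece to the horizontal centroidal axis using Ī + A·d² with d = y − 80:
  web: d = 0 mm → contributes +2 048 000 mm⁴
  top flange (beyond web): d = 71 mm → contributes +9 487 296 mm⁴
  bottom flange (beyond web): d = -71 mm → contributes +9 487 296 mm⁴
Total I = 21 022 592 mm⁴.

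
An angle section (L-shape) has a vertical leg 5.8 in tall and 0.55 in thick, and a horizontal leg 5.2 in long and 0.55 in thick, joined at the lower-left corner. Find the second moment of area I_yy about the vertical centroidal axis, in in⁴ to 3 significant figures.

I_yy ≈ 14.3 in⁴

Split into non-overlapping primitives; take the origin at the lower-left of the bounding box.
Vertical leg: 0.55 × 5.8, A = 3.19 in², x = 0.275 in, Ī = 0.080415 in⁴.
Horizontal leg (remainder): 4.65 × 0.55, A = 2.5575 in², x = 2.875 in, Ī = 4.6083 in⁴.
Centroid: x̄ = ΣA·x / ΣA = 1.4319 in.
Transfer each piece to the vertical centroidal axis using Ī + A·d² with d = x − 1.4319:
  vertical leg: d = -1.1569 in → contributes +4.3502 in⁴
  horizontal leg (remainder): d = 1.4431 in → contributes +9.9341 in⁴
Total I = 14.284 in⁴.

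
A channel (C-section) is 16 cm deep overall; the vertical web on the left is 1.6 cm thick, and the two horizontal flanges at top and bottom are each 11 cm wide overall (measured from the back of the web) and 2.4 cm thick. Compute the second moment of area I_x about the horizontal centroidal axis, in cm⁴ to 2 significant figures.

I_x ≈ 2700 cm⁴

Split into non-overlapping primitives; take the origin at the lower-left of the bounding box.
Web: 1.6 × 16, A = 25.6 cm², y = 8 cm, Ī = 546.1 cm⁴.
Top flange (beyond web): 9.4 × 2.4, A = 22.56 cm², y = 14.8 cm, Ī = 10.83 cm⁴.
Bottom flange (beyond web): 9.4 × 2.4, A = 22.56 cm², y = 1.2 cm, Ī = 10.83 cm⁴.
By symmetry the centroid is at mid-height, ȳ = 8 cm.
Transfer each piece to the horizontal centroidal axis using Ī + A·d² with d = y − 8:
  web: d = 0 cm → contributes +546.1 cm⁴
  top flange (beyond web): d = 6.8 cm → contributes +1 054 cm⁴
  bottom flange (beyond web): d = -6.8 cm → contributes +1 054 cm⁴
Total I = 2 654 cm⁴.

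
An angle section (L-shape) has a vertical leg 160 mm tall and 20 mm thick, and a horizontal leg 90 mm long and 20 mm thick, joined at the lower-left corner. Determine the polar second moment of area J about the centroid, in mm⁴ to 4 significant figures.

J ≈ 1.430 × 10⁷ mm⁴

Split into non-overlapping primitives; take the origin at the lower-left of the bounding box.
Vertical leg: 20 × 160, A = 3 200 mm², y = 80 mm, Ī = 6 826 667 mm⁴.
Horizontal leg (remainder): 70 × 20, A = 1 400 mm², y = 10 mm, Ī = 46666.7 mm⁴.
Centroid: ȳ = ΣA·y / ΣA = 58.6957 mm.
Transfer each piece to the centroidal x-axis using Ī + A·d² with d = y − 58.6957:
  vertical leg: d = 21.3043 mm → contributes +8 279 067 mm⁴
  horizontal leg (remainder): d = -48.6957 mm → contributes +3 366 440 mm⁴
Total I = 11 645 507 mm⁴.
For the y-axis: x̄ = 23.6957 mm.
Repeating about the centroidal y-axis gives I_y = 2 650 507 mm⁴.
Polar second moment: J = I_x + I_y = 14 296 014 mm⁴.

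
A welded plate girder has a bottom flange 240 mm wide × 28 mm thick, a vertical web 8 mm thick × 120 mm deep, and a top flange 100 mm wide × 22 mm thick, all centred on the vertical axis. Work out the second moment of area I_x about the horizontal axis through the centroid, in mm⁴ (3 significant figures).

I_x ≈ 3.78 × 10⁷ mm⁴

Decompose the section into non-overlapping parts with the origin at the bottom-left of its bounding rectangle.
Bottom plate: 240 × 28, A = 6 720 mm², y = 14 mm, Ī = 439 040 mm⁴.
Web plate: 8 × 120, A = 960 mm², y = 88 mm, Ī = 1 152 000 mm⁴.
Top plate: 100 × 22, A = 2 200 mm², y = 159 mm, Ī = 88 733 mm⁴.
Centroid: ȳ = ΣA·y / ΣA = 53.478 mm.
Transfer each piece to the horizontal axis through the centroid using Ī + A·d² with d = y − 53.478:
  bottom plate: d = -39.478 mm → contributes +10 912 102 mm⁴
  web plate: d = 34.522 mm → contributes +2 296 115 mm⁴
  top plate: d = 105.52 mm → contributes +24 585 621 mm⁴
Total I = 37 793 838 mm⁴.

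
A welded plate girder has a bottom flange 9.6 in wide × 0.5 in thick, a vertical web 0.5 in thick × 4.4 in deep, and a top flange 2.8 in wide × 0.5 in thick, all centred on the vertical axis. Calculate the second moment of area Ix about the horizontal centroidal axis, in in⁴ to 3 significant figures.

Ix ≈ 32.6 in⁴

Decompose the section into non-overlapping parts with the origin at the bottom-left of its bounding rectangle.
Bottom plate: 9.6 × 0.5, A = 4.8 in², y = 0.25 in, Ī = 0.1 in⁴.
Web plate: 0.5 × 4.4, A = 2.2 in², y = 2.7 in, Ī = 3.5493 in⁴.
Top plate: 2.8 × 0.5, A = 1.4 in², y = 5.15 in, Ī = 0.029167 in⁴.
Centroid: ȳ = ΣA·y / ΣA = 1.7083 in.
Transfer each piece to the horizontal centroidal axis using Ī + A·d² with d = y − 1.7083:
  bottom plate: d = -1.4583 in → contributes +10.308 in⁴
  web plate: d = 0.99167 in → contributes +5.7128 in⁴
  top plate: d = 3.4417 in → contributes +16.612 in⁴
Total I = 32.633 in⁴.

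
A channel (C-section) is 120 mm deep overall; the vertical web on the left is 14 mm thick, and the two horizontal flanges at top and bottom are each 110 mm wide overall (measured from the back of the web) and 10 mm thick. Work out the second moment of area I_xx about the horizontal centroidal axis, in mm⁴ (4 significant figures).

I_xx ≈ 7.840 × 10⁶ mm⁴

Break the section into simple shapes (no overlaps), measuring from the bottom-left corner of the bounding box.
Web: 14 × 120, A = 1 680 mm², y = 60 mm, Ī = 2 016 000 mm⁴.
Top flange (beyond web): 96 × 10, A = 960 mm², y = 115 mm, Ī = 8 000 mm⁴.
Bottom flange (beyond web): 96 × 10, A = 960 mm², y = 5 mm, Ī = 8 000 mm⁴.
By symmetry the centroid is at mid-height, ȳ = 60 mm.
Transfer each piece to the horizontal centroidal axis using Ī + A·d² with d = y − 60:
  web: d = 0 mm → contributes +2 016 000 mm⁴
  top flange (beyond web): d = 55 mm → contributes +2 912 000 mm⁴
  bottom flange (beyond web): d = -55 mm → contributes +2 912 000 mm⁴
Total I = 7 840 000 mm⁴.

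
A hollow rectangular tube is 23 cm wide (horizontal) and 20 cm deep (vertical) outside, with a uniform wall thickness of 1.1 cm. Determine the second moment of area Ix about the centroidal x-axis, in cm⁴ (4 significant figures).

Ix ≈ 5558 cm⁴

Break the section into simple shapes (no overlaps), measuring from the bottom-left corner of the bounding box.
Outer rectangle: 23 × 20, A = 460 cm², y = 10 cm, Ī = 15333.3 cm⁴.
Inner void (subtracted): 20.8 × 17.8, A = 370.24 cm², y = 10 cm, Ī = 9775.57 cm⁴.
By symmetry the centroid is at mid-height, ȳ = 10 cm.
All pieces are centred on the centroidal x-axis, so I = ΣĪ (holes subtracted) = 5557.76 cm⁴.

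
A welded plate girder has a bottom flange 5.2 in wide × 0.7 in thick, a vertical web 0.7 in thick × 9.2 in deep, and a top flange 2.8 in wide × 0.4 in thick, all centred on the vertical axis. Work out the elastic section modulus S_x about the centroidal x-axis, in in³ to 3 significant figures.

S_x ≈ 23.9 in³

Treat the section as a set of non-overlapping primitives; coordinates are from the bounding-box lower-left.
Bottom plate: 5.2 × 0.7, A = 3.64 in², y = 0.35 in, Ī = 0.14863 in⁴.
Web plate: 0.7 × 9.2, A = 6.44 in², y = 5.3 in, Ī = 45.423 in⁴.
Top plate: 2.8 × 0.4, A = 1.12 in², y = 10.1 in, Ī = 0.014933 in⁴.
Centroid: ȳ = ΣA·y / ΣA = 4.1713 in.
Transfer each piece to the centroidal x-axis using Ī + A·d² with d = y − 4.1713:
  bottom plate: d = -3.8213 in → contributes +53.3 in⁴
  web plate: d = 1.1288 in → contributes +53.629 in⁴
  top plate: d = 5.9288 in → contributes +39.383 in⁴
Total I = 146.31 in⁴.
Extreme fibre distance c = 6.1288 in; S = I/c = 23.873 in³.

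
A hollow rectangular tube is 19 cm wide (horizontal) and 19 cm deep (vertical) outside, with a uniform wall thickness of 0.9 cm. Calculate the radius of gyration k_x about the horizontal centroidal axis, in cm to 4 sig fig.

Split into non-overlapping primitives; take the origin at the lower-left of the bounding box.
Outer rectangle: 19 × 19, A = 361 cm², y = 9.5 cm, Ī = 10860.1 cm⁴.
Inner void (subtracted): 17.2 × 17.2, A = 295.84 cm², y = 9.5 cm, Ī = 7293.44 cm⁴.
By symmetry the centroid is at mid-height, ȳ = 9.5 cm.
All pieces are centred on the horizontal centroidal axis, so I = ΣĪ (holes subtracted) = 3566.64 cm⁴.
Radius of gyration: k = √(I/A) = √(3566.64 / 65.16) = 7.39842 cm.

k_x ≈ 7.398 cm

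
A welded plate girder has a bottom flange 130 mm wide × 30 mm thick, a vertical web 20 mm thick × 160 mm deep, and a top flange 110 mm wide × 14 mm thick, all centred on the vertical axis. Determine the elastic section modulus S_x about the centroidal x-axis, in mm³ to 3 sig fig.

Treat the section as a set of non-overlapping primitives; coordinates are from the bounding-box lower-left.
Bottom plate: 130 × 30, A = 3 900 mm², y = 15 mm, Ī = 292 500 mm⁴.
Web plate: 20 × 160, A = 3 200 mm², y = 110 mm, Ī = 6 826 667 mm⁴.
Top plate: 110 × 14, A = 1 540 mm², y = 197 mm, Ī = 25 153 mm⁴.
Centroid: ȳ = ΣA·y / ΣA = 82.625 mm.
Transfer each piece to the centroidal x-axis using Ī + A·d² with d = y − 82.625:
  bottom plate: d = -67.625 mm → contributes +18 127 748 mm⁴
  web plate: d = 27.375 mm → contributes +9 224 717 mm⁴
  top plate: d = 114.38 mm → contributes +20 170 880 mm⁴
Total I = 47 523 345 mm⁴.
Extreme fibre distance c = 121.38 mm; S = I/c = 391 541 mm³.

S_x ≈ 3.92 × 10⁵ mm³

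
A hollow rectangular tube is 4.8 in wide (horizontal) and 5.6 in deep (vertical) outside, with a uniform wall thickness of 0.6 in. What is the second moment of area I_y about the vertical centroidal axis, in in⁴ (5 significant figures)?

I_y ≈ 34.502 in⁴

Decompose the section into non-overlapping parts with the origin at the bottom-left of its bounding rectangle.
Outer rectangle: 4.8 × 5.6, A = 26.88 in², x = 2.4 in, Ī = 51.6096 in⁴.
Inner void (subtracted): 3.6 × 4.4, A = 15.84 in², x = 2.4 in, Ī = 17.1072 in⁴.
By symmetry the centroid is at mid-width, x̄ = 2.4 in.
All pieces are centred on the vertical centroidal axis, so I = ΣĪ (holes subtracted) = 34.5024 in⁴.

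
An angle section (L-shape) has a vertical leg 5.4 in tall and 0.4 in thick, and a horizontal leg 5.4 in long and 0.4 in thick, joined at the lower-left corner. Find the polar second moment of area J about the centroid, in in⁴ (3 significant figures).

J ≈ 23.5 in⁴

Decompose the section into non-overlapping parts with the origin at the bottom-left of its bounding rectangle.
Vertical leg: 0.4 × 5.4, A = 2.16 in², y = 2.7 in, Ī = 5.2488 in⁴.
Horizontal leg (remainder): 5 × 0.4, A = 2 in², y = 0.2 in, Ī = 0.026667 in⁴.
Centroid: ȳ = ΣA·y / ΣA = 1.4981 in.
Transfer each piece to the centroidal x-axis using Ī + A·d² with d = y − 1.4981:
  vertical leg: d = 1.2019 in → contributes +8.3692 in⁴
  horizontal leg (remainder): d = -1.2981 in → contributes +3.3967 in⁴
Total I = 11.766 in⁴.
For the y-axis: x̄ = 1.4981 in.
Repeating about the centroidal y-axis gives I_y = 11.766 in⁴.
Polar second moment: J = I_x + I_y = 23.532 in⁴.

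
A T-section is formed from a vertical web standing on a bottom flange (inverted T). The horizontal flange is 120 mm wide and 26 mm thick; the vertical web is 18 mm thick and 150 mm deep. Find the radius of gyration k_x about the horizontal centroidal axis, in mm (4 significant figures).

k_x ≈ 53.16 mm

Split into non-overlapping primitives; take the origin at the lower-left of the bounding box.
Flange: 120 × 26, A = 3 120 mm², y = 13 mm, Ī = 175 760 mm⁴.
Web: 18 × 150, A = 2 700 mm², y = 101 mm, Ī = 5 062 500 mm⁴.
Centroid: ȳ = ΣA·y / ΣA = 53.8247 mm.
Transfer each piece to the horizontal centroidal axis using Ī + A·d² with d = y − 53.8247:
  flange: d = -40.8247 mm → contributes +5 375 738 mm⁴
  web: d = 47.1753 mm → contributes +11 071 363 mm⁴
Total I = 16 447 101 mm⁴.
Radius of gyration: k = √(I/A) = √(16 447 101 / 5 820) = 53.1598 mm.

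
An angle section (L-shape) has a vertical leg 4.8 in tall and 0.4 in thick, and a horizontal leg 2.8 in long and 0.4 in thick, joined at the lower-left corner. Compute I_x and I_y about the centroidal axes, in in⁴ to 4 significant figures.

Decompose the section into non-overlapping parts with the origin at the bottom-left of its bounding rectangle.
Vertical leg: 0.4 × 4.8, A = 1.92 in², y = 2.4 in, Ī = 3.6864 in⁴.
Horizontal leg (remainder): 2.4 × 0.4, A = 0.96 in², y = 0.2 in, Ī = 0.0128 in⁴.
Centroid: ȳ = ΣA·y / ΣA = 1.66667 in.
Transfer each piece to the centroidal x-axis using Ī + A·d² with d = y − 1.66667:
  vertical leg: d = 0.733333 in → contributes +4.71893 in⁴
  horizontal leg (remainder): d = -1.46667 in → contributes +2.07787 in⁴
Total I = 6.7968 in⁴.
For the y-axis: x̄ = 0.666667 in.
Repeating about the centroidal y-axis gives I_y = 1.7408 in⁴.

I_x ≈ 6.797 in⁴, I_y ≈ 1.741 in⁴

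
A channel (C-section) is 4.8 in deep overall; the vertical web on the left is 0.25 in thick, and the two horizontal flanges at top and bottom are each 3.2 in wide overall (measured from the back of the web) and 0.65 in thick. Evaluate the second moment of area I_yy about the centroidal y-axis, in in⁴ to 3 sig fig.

I_yy ≈ 5.13 in⁴

Split into non-overlapping primitives; take the origin at the lower-left of the bounding box.
Web: 0.25 × 4.8, A = 1.2 in², x = 0.125 in, Ī = 0.00625 in⁴.
Top flange (beyond web): 2.95 × 0.65, A = 1.9175 in², x = 1.725 in, Ī = 1.3906 in⁴.
Bottom flange (beyond web): 2.95 × 0.65, A = 1.9175 in², x = 1.725 in, Ī = 1.3906 in⁴.
Centroid: x̄ = ΣA·x / ΣA = 1.3437 in.
Transfer each piece to the centroidal y-axis using Ī + A·d² with d = x − 1.3437:
  web: d = -1.2187 in → contributes +1.7884 in⁴
  top flange (beyond web): d = 0.38133 in → contributes +1.6694 in⁴
  bottom flange (beyond web): d = 0.38133 in → contributes +1.6694 in⁴
Total I = 5.1273 in⁴.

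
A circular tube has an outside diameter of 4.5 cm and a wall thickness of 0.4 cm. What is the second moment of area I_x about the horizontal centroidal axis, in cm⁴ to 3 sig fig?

Split into non-overlapping primitives; take the origin at the lower-left of the bounding box.
Outer circle: ⌀4.5, A = 15.904 cm², y = 2.25 cm, Ī = 20.129 cm⁴.
Bore (subtracted): ⌀3.7, A = 10.752 cm², y = 2.25 cm, Ī = 9.1998 cm⁴.
By symmetry the centroid is at mid-height, ȳ = 2.25 cm.
All pieces are centred on the horizontal centroidal axis, so I = ΣĪ (holes subtracted) = 10.929 cm⁴.

I_x ≈ 10.9 cm⁴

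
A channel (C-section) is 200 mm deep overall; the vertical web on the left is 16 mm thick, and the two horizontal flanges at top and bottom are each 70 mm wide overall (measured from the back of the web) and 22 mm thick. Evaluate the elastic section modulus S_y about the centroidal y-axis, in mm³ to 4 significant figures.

S_y ≈ 4.919 × 10⁴ mm³

Treat the section as a set of non-overlapping primitives; coordinates are from the bounding-box lower-left.
Web: 16 × 200, A = 3 200 mm², x = 8 mm, Ī = 68266.7 mm⁴.
Top flange (beyond web): 54 × 22, A = 1 188 mm², x = 43 mm, Ī = 288 684 mm⁴.
Bottom flange (beyond web): 54 × 22, A = 1 188 mm², x = 43 mm, Ī = 288 684 mm⁴.
Centroid: x̄ = ΣA·x / ΣA = 22.9139 mm.
Transfer each piece to the centroidal y-axis using Ī + A·d² with d = x − 22.9139:
  web: d = -14.9139 mm → contributes +780 026 mm⁴
  top flange (beyond web): d = 20.0861 mm → contributes +767 983 mm⁴
  bottom flange (beyond web): d = 20.0861 mm → contributes +767 983 mm⁴
Total I = 2 315 993 mm⁴.
Extreme fibre distance c = 47.0861 mm; S = I/c = 49186.4 mm³.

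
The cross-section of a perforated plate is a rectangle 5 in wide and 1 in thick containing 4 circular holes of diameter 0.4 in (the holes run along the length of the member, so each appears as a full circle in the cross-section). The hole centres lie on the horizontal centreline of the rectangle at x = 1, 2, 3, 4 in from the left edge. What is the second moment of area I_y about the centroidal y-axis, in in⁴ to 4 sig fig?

I_y ≈ 9.783 in⁴

Split into non-overlapping primitives; take the origin at the lower-left of the bounding box.
Plate: 5 × 1, A = 5 in², x = 2.5 in, Ī = 10.4167 in⁴.
Hole 1 (subtracted): ⌀0.4, A = 0.125664 in², x = 1 in, Ī = 0.00125664 in⁴.
Hole 2 (subtracted): ⌀0.4, A = 0.125664 in², x = 2 in, Ī = 0.00125664 in⁴.
Hole 3 (subtracted): ⌀0.4, A = 0.125664 in², x = 3 in, Ī = 0.00125664 in⁴.
Hole 4 (subtracted): ⌀0.4, A = 0.125664 in², x = 4 in, Ī = 0.00125664 in⁴.
By symmetry the centroid is at mid-width, x̄ = 2.5 in.
Transfer each piece to the centroidal y-axis using Ī + A·d² with d = x − 2.5:
  plate: d = 0 in → contributes +10.4167 in⁴
  hole 1: d = -1.5 in → contributes −0.284 in⁴
  hole 2: d = -0.5 in → contributes −0.0326726 in⁴
  hole 3: d = 0.5 in → contributes −0.0326726 in⁴
  hole 4: d = 1.5 in → contributes −0.284 in⁴
Total I = 9.78332 in⁴.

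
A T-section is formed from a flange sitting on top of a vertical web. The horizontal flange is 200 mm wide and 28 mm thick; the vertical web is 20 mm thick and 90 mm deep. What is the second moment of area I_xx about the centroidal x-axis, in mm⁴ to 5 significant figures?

I_xx ≈ 6.3226 × 10⁶ mm⁴

Decompose the section into non-overlapping parts with the origin at the bottom-left of its bounding rectangle.
Flange: 200 × 28, A = 5 600 mm², y = 104 mm, Ī = 365866.7 mm⁴.
Web: 20 × 90, A = 1 800 mm², y = 45 mm, Ī = 1 215 000 mm⁴.
Centroid: ȳ = ΣA·y / ΣA = 89.64865 mm.
Transfer each piece to the centroidal x-axis using Ī + A·d² with d = y − 89.64865:
  flange: d = 14.35135 mm → contributes +1 519 250 mm⁴
  web: d = -44.64865 mm → contributes +4 803 303 mm⁴
Total I = 6 322 553 mm⁴.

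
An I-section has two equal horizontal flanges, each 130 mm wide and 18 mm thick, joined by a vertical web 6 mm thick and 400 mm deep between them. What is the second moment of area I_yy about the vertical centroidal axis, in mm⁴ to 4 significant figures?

Break the section into simple shapes (no overlaps), measuring from the bottom-left corner of the bounding box.
Bottom flange: 130 × 18, A = 2 340 mm², x = 65 mm, Ī = 3 295 500 mm⁴.
Web: 6 × 400, A = 2 400 mm², x = 65 mm, Ī = 7 200 mm⁴.
Top flange: 130 × 18, A = 2 340 mm², x = 65 mm, Ī = 3 295 500 mm⁴.
By symmetry the centroid is at mid-width, x̄ = 65 mm.
All pieces are centred on the vertical centroidal axis, so I = ΣĪ = 6 598 200 mm⁴.

I_yy ≈ 6.598 × 10⁶ mm⁴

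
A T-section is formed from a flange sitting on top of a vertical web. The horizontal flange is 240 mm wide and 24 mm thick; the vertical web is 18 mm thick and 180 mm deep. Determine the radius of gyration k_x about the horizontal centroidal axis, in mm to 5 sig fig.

k_x ≈ 58.308 mm

Decompose the section into non-overlapping parts with the origin at the bottom-left of its bounding rectangle.
Flange: 240 × 24, A = 5 760 mm², y = 192 mm, Ī = 276 480 mm⁴.
Web: 18 × 180, A = 3 240 mm², y = 90 mm, Ī = 8 748 000 mm⁴.
Centroid: ȳ = ΣA·y / ΣA = 155.28 mm.
Transfer each piece to the horizontal centroidal axis using Ī + A·d² with d = y − 155.28:
  flange: d = 36.72 mm → contributes +8 043 024 mm⁴
  web: d = -65.28 mm → contributes +22 555 190 mm⁴
Total I = 30 598 214 mm⁴.
Radius of gyration: k = √(I/A) = √(30 598 214 / 9 000) = 58.30782 mm.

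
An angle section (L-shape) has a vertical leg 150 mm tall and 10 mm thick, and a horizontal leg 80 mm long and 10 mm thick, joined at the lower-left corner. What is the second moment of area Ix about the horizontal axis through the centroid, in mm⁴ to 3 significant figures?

Ix ≈ 5.16 × 10⁶ mm⁴

Treat the section as a set of non-overlapping primitives; coordinates are from the bounding-box lower-left.
Vertical leg: 10 × 150, A = 1 500 mm², y = 75 mm, Ī = 2 812 500 mm⁴.
Horizontal leg (remainder): 70 × 10, A = 700 mm², y = 5 mm, Ī = 5833.3 mm⁴.
Centroid: ȳ = ΣA·y / ΣA = 52.727 mm.
Transfer each piece to the horizontal axis through the centroid using Ī + A·d² with d = y − 52.727:
  vertical leg: d = 22.273 mm → contributes +3 556 612 mm⁴
  horizontal leg (remainder): d = -47.727 mm → contributes +1 600 358 mm⁴
Total I = 5 156 970 mm⁴.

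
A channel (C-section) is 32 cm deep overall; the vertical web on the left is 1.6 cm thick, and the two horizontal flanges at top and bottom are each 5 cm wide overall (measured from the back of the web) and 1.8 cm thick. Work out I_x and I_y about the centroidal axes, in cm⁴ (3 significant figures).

I_x ≈ 7160 cm⁴, I_y ≈ 84.5 cm⁴

Decompose the section into non-overlapping parts with the origin at the bottom-left of its bounding rectangle.
Web: 1.6 × 32, A = 51.2 cm², y = 16 cm, Ī = 4369.1 cm⁴.
Top flange (beyond web): 3.4 × 1.8, A = 6.12 cm², y = 31.1 cm, Ī = 1.6524 cm⁴.
Bottom flange (beyond web): 3.4 × 1.8, A = 6.12 cm², y = 0.9 cm, Ī = 1.6524 cm⁴.
By symmetry the centroid is at mid-height, ȳ = 16 cm.
Transfer each piece to the centroidal x-axis using Ī + A·d² with d = y − 16:
  web: d = 0 cm → contributes +4369.1 cm⁴
  top flange (beyond web): d = 15.1 cm → contributes +1397.1 cm⁴
  bottom flange (beyond web): d = -15.1 cm → contributes +1397.1 cm⁴
Total I = 7163.2 cm⁴.
For the y-axis: x̄ = 1.2823 cm.
Repeating about the centroidal y-axis gives I_y = 84.454 cm⁴.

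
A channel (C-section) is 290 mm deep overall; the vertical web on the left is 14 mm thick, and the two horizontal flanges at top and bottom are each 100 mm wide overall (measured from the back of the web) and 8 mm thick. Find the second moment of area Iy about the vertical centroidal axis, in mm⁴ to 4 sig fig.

Iy ≈ 3.484 × 10⁶ mm⁴

Treat the section as a set of non-overlapping primitives; coordinates are from the bounding-box lower-left.
Web: 14 × 290, A = 4 060 mm², x = 7 mm, Ī = 66313.3 mm⁴.
Top flange (beyond web): 86 × 8, A = 688 mm², x = 57 mm, Ī = 424 037 mm⁴.
Bottom flange (beyond web): 86 × 8, A = 688 mm², x = 57 mm, Ī = 424 037 mm⁴.
Centroid: x̄ = ΣA·x / ΣA = 19.6564 mm.
Transfer each piece to the vertical centroidal axis using Ī + A·d² with d = x − 19.6564:
  web: d = -12.6564 mm → contributes +716 659 mm⁴
  top flange (beyond web): d = 37.3436 mm → contributes +1 383 486 mm⁴
  bottom flange (beyond web): d = 37.3436 mm → contributes +1 383 486 mm⁴
Total I = 3 483 630 mm⁴.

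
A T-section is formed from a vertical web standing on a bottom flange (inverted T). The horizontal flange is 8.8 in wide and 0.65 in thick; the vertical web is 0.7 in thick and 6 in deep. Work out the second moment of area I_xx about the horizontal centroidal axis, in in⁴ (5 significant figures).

I_xx ≈ 39.576 in⁴

Decompose the section into non-overlapping parts with the origin at the bottom-left of its bounding rectangle.
Flange: 8.8 × 0.65, A = 5.72 in², y = 0.325 in, Ī = 0.2013917 in⁴.
Web: 0.7 × 6, A = 4.2 in², y = 3.65 in, Ī = 12.6 in⁴.
Centroid: ȳ = ΣA·y / ΣA = 1.732762 in.
Transfer each piece to the horizontal centroidal axis using Ī + A·d² with d = y − 1.732762:
  flange: d = -1.407762 in → contributes +11.53725 in⁴
  web: d = 1.917238 in → contributes +28.03836 in⁴
Total I = 39.57562 in⁴.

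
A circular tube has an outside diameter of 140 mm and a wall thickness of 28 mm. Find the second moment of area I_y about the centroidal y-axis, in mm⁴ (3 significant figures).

Decompose the section into non-overlapping parts with the origin at the bottom-left of its bounding rectangle.
Outer circle: ⌀140, A = 15 394 mm², x = 70 mm, Ī = 18 857 410 mm⁴.
Bore (subtracted): ⌀84, A = 5541.8 mm², x = 70 mm, Ī = 2 443 920 mm⁴.
By symmetry the centroid is at mid-width, x̄ = 70 mm.
All pieces are centred on the centroidal y-axis, so I = ΣĪ (holes subtracted) = 16 413 490 mm⁴.

I_y ≈ 1.64 × 10⁷ mm⁴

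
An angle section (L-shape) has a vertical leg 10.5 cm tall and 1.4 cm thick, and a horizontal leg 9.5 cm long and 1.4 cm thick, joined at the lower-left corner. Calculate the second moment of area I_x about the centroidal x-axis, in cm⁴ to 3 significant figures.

Break the section into simple shapes (no overlaps), measuring from the bottom-left corner of the bounding box.
Vertical leg: 1.4 × 10.5, A = 14.7 cm², y = 5.25 cm, Ī = 135.06 cm⁴.
Horizontal leg (remainder): 8.1 × 1.4, A = 11.34 cm², y = 0.7 cm, Ī = 1.8522 cm⁴.
Centroid: ȳ = ΣA·y / ΣA = 3.2685 cm.
Transfer each piece to the centroidal x-axis using Ī + A·d² with d = y − 3.2685:
  vertical leg: d = 1.9815 cm → contributes +192.77 cm⁴
  horizontal leg (remainder): d = -2.5685 cm → contributes +76.667 cm⁴
Total I = 269.44 cm⁴.

I_x ≈ 269 cm⁴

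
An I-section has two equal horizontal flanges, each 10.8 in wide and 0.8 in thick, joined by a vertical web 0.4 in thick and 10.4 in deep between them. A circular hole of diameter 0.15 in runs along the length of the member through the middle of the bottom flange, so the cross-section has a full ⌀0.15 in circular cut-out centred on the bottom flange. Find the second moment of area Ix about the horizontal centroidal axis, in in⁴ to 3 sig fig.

Ix ≈ 580 in⁴

Split into non-overlapping primitives; take the origin at the lower-left of the bounding box.
Bottom flange: 10.8 × 0.8, A = 8.64 in², y = 0.4 in, Ī = 0.4608 in⁴.
Web: 0.4 × 10.4, A = 4.16 in², y = 6 in, Ī = 37.495 in⁴.
Top flange: 10.8 × 0.8, A = 8.64 in², y = 11.6 in, Ī = 0.4608 in⁴.
Hole (subtracted): ⌀0.15, A = 0.017671 in², y = 0.4 in, Ī = 0.00002485 in⁴.
Centroid: ȳ = ΣA·y / ΣA = 6.0046 in.
Transfer each piece to the horizontal centroidal axis using Ī + A·d² with d = y − 6.0046:
  bottom flange: d = -5.6046 in → contributes +271.86 in⁴
  web: d = -0.0046195 in → contributes +37.496 in⁴
  top flange: d = 5.5954 in → contributes +270.96 in⁴
  hole: d = -5.6046 in → contributes −0.55512 in⁴
Total I = 579.76 in⁴.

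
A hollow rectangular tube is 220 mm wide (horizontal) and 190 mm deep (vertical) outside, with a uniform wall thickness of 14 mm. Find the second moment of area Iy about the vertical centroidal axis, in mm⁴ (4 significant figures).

Break the section into simple shapes (no overlaps), measuring from the bottom-left corner of the bounding box.
Outer rectangle: 220 × 190, A = 41 800 mm², x = 110 mm, Ī = 168 593 333 mm⁴.
Inner void (subtracted): 192 × 162, A = 31 104 mm², x = 110 mm, Ī = 95 551 488 mm⁴.
By symmetry the centroid is at mid-width, x̄ = 110 mm.
All pieces are centred on the vertical centroidal axis, so I = ΣĪ (holes subtracted) = 73 041 845 mm⁴.

Iy ≈ 7.304 × 10⁷ mm⁴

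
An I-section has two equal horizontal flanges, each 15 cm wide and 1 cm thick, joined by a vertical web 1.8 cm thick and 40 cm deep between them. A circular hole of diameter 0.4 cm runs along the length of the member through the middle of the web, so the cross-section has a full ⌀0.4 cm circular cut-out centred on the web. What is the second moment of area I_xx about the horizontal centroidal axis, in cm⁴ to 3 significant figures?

I_xx ≈ 2.22 × 10⁴ cm⁴

Decompose the section into non-overlapping parts with the origin at the bottom-left of its bounding rectangle.
Bottom flange: 15 × 1, A = 15 cm², y = 0.5 cm, Ī = 1.25 cm⁴.
Web: 1.8 × 40, A = 72 cm², y = 21 cm, Ī = 9 600 cm⁴.
Top flange: 15 × 1, A = 15 cm², y = 41.5 cm, Ī = 1.25 cm⁴.
Hole (subtracted): ⌀0.4, A = 0.12566 cm², y = 21 cm, Ī = 0.0012566 cm⁴.
By symmetry the centroid is at mid-height, ȳ = 21 cm.
Transfer each piece to the horizontal centroidal axis using Ī + A·d² with d = y − 21:
  bottom flange: d = -20.5 cm → contributes +6 305 cm⁴
  web: d = 0 cm → contributes +9 600 cm⁴
  top flange: d = 20.5 cm → contributes +6 305 cm⁴
  hole: d = 0 cm → contributes −0.0012566 cm⁴
Total I = 22 210 cm⁴.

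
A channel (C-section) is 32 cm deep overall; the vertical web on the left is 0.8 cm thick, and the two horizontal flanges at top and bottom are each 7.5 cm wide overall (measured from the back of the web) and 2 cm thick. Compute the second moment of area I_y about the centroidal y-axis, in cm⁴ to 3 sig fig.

Split into non-overlapping primitives; take the origin at the lower-left of the bounding box.
Web: 0.8 × 32, A = 25.6 cm², x = 0.4 cm, Ī = 1.3653 cm⁴.
Top flange (beyond web): 6.7 × 2, A = 13.4 cm², x = 4.15 cm, Ī = 50.127 cm⁴.
Bottom flange (beyond web): 6.7 × 2, A = 13.4 cm², x = 4.15 cm, Ī = 50.127 cm⁴.
Centroid: x̄ = ΣA·x / ΣA = 2.3179 cm.
Transfer each piece to the centroidal y-axis using Ī + A·d² with d = x − 2.3179:
  web: d = -1.9179 cm → contributes +95.535 cm⁴
  top flange (beyond web): d = 1.8321 cm → contributes +95.104 cm⁴
  bottom flange (beyond web): d = 1.8321 cm → contributes +95.104 cm⁴
Total I = 285.74 cm⁴.

I_y ≈ 286 cm⁴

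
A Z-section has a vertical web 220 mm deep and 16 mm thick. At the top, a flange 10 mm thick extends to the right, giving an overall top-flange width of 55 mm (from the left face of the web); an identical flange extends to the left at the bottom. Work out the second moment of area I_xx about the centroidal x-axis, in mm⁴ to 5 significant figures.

Treat the section as a set of non-overlapping primitives; coordinates are from the bounding-box lower-left.
Web: 16 × 220, A = 3 520 mm², y = 110 mm, Ī = 14 197 333 mm⁴.
Top flange (beyond web): 39 × 10, A = 390 mm², y = 215 mm, Ī = 3 250 mm⁴.
Bottom flange (beyond web): 39 × 10, A = 390 mm², y = 5 mm, Ī = 3 250 mm⁴.
Centroid: ȳ = ΣA·y / ΣA = 110 mm.
Transfer each piece to the centroidal x-axis using Ī + A·d² with d = y − 110:
  web: d = 0 mm → contributes +14 197 333 mm⁴
  top flange (beyond web): d = 105 mm → contributes +4 303 000 mm⁴
  bottom flange (beyond web): d = -105 mm → contributes +4 303 000 mm⁴
Total I = 22 803 333 mm⁴.

I_xx ≈ 2.2803 × 10⁷ mm⁴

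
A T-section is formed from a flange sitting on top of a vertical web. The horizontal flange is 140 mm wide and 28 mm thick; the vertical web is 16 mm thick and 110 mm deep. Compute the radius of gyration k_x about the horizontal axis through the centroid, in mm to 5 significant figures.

Split into non-overlapping primitives; take the origin at the lower-left of the bounding box.
Flange: 140 × 28, A = 3 920 mm², y = 124 mm, Ī = 256106.7 mm⁴.
Web: 16 × 110, A = 1 760 mm², y = 55 mm, Ī = 1 774 667 mm⁴.
Centroid: ȳ = ΣA·y / ΣA = 102.6197 mm.
Transfer each piece to the horizontal axis through the centroid using Ī + A·d² with d = y − 102.6197:
  flange: d = 21.38028 mm → contributes +2 048 003 mm⁴
  web: d = -47.61972 mm → contributes +5 765 709 mm⁴
Total I = 7 813 712 mm⁴.
Radius of gyration: k = √(I/A) = √(7 813 712 / 5 680) = 37.0898 mm.

k_x ≈ 37.090 mm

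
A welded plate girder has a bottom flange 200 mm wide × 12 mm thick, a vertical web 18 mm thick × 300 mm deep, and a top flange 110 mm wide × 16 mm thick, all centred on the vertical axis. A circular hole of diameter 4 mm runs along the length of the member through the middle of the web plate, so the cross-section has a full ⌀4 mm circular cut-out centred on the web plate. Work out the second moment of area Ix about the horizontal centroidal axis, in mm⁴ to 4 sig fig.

Decompose the section into non-overlapping parts with the origin at the bottom-left of its bounding rectangle.
Bottom plate: 200 × 12, A = 2 400 mm², y = 6 mm, Ī = 28 800 mm⁴.
Web plate: 18 × 300, A = 5 400 mm², y = 162 mm, Ī = 40 500 000 mm⁴.
Top plate: 110 × 16, A = 1 760 mm², y = 320 mm, Ī = 37546.7 mm⁴.
Hole (subtracted): ⌀4, A = 12.5664 mm², y = 162 mm, Ī = 12.5664 mm⁴.
Centroid: ȳ = ΣA·y / ΣA = 151.911 mm.
Transfer each piece to the horizontal centroidal axis using Ī + A·d² with d = y − 151.911:
  bottom plate: d = -145.911 mm → contributes +51 125 145 mm⁴
  web plate: d = 10.0886 mm → contributes +41 049 608 mm⁴
  top plate: d = 168.089 mm → contributes +49 764 180 mm⁴
  hole: d = 10.0886 mm → contributes −1291.56 mm⁴
Total I = 141 937 643 mm⁴.

Ix ≈ 1.419 × 10⁸ mm⁴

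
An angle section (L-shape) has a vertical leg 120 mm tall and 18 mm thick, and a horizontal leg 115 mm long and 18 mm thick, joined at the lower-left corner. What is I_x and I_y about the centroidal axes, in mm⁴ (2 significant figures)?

Split into non-overlapping primitives; take the origin at the lower-left of the bounding box.
Vertical leg: 18 × 120, A = 2 160 mm², y = 60 mm, Ī = 2 592 000 mm⁴.
Horizontal leg (remainder): 97 × 18, A = 1 746 mm², y = 9 mm, Ī = 47 142 mm⁴.
Centroid: ȳ = ΣA·y / ΣA = 37.2 mm.
Transfer each piece to the centroidal x-axis using Ī + A·d² with d = y − 37.2:
  vertical leg: d = 22.8 mm → contributes +3 714 582 mm⁴
  horizontal leg (remainder): d = -28.2 mm → contributes +1 435 903 mm⁴
Total I = 5 150 485 mm⁴.
For the y-axis: x̄ = 34.7 mm.
Repeating about the centroidal y-axis gives I_y = 4 619 613 mm⁴.

I_x ≈ 5.2 × 10⁶ mm⁴, I_y ≈ 4.6 × 10⁶ mm⁴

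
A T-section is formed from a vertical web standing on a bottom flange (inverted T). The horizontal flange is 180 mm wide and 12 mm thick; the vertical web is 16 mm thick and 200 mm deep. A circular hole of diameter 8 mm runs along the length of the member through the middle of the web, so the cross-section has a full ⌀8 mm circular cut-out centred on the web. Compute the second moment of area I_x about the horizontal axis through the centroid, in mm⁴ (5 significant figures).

Decompose the section into non-overlapping parts with the origin at the bottom-left of its bounding rectangle.
Flange: 180 × 12, A = 2 160 mm², y = 6 mm, Ī = 25 920 mm⁴.
Web: 16 × 200, A = 3 200 mm², y = 112 mm, Ī = 10 666 667 mm⁴.
Hole (subtracted): ⌀8, A = 50.26548 mm², y = 112 mm, Ī = 201.0619 mm⁴.
Centroid: ȳ = ΣA·y / ΣA = 68.8792 mm.
Transfer each piece to the horizontal axis through the centroid using Ī + A·d² with d = y − 68.8792:
  flange: d = -62.8792 mm → contributes +8 566 115 mm⁴
  web: d = 43.1208 mm → contributes +16 616 758 mm⁴
  hole: d = 43.1208 mm → contributes −93664.87 mm⁴
Total I = 25 089 207 mm⁴.

I_x ≈ 2.5089 × 10⁷ mm⁴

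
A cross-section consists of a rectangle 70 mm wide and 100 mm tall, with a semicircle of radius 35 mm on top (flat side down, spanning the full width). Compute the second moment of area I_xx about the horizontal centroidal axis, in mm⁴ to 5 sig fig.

I_xx ≈ 1.2346 × 10⁷ mm⁴

Treat the section as a set of non-overlapping primitives; coordinates are from the bounding-box lower-left.
Rectangular body: 70 × 100, A = 7 000 mm², y = 50 mm, Ī = 5 833 333 mm⁴.
Semicircular cap: semicircle r = 35, A = 1924.226 mm², y = 114.8545 mm, Ī = 164 704 mm⁴.
Centroid: ȳ = ΣA·y / ΣA = 63.9838 mm.
Transfer each piece to the horizontal centroidal axis using Ī + A·d² with d = y − 63.9838:
  rectangular body: d = -13.9838 mm → contributes +7 202 160 mm⁴
  semicircular cap: d = 50.87066 mm → contributes +5 144 261 mm⁴
Total I = 12 346 421 mm⁴.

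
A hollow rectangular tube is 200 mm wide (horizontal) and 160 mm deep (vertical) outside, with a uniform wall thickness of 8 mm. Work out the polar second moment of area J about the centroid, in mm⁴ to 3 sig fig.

J ≈ 5.44 × 10⁷ mm⁴

Treat the section as a set of non-overlapping primitives; coordinates are from the bounding-box lower-left.
Outer rectangle: 200 × 160, A = 32 000 mm², y = 80 mm, Ī = 68 266 667 mm⁴.
Inner void (subtracted): 184 × 144, A = 26 496 mm², y = 80 mm, Ī = 45 785 088 mm⁴.
By symmetry the centroid is at mid-height, ȳ = 80 mm.
All pieces are centred on the centroidal x-axis, so I = ΣĪ (holes subtracted) = 22 481 579 mm⁴.
Repeating about the centroidal y-axis gives I_y = 31 912 619 mm⁴.
Polar second moment: J = I_x + I_y = 54 394 197 mm⁴.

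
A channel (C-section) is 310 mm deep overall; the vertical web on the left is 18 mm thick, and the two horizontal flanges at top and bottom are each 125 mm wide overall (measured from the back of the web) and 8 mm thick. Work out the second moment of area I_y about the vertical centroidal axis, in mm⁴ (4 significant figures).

I_y ≈ 6.901 × 10⁶ mm⁴

Treat the section as a set of non-overlapping primitives; coordinates are from the bounding-box lower-left.
Web: 18 × 310, A = 5 580 mm², x = 9 mm, Ī = 150 660 mm⁴.
Top flange (beyond web): 107 × 8, A = 856 mm², x = 71.5 mm, Ī = 816 695 mm⁴.
Bottom flange (beyond web): 107 × 8, A = 856 mm², x = 71.5 mm, Ī = 816 695 mm⁴.
Centroid: x̄ = ΣA·x / ΣA = 23.6736 mm.
Transfer each piece to the vertical centroidal axis using Ī + A·d² with d = x − 23.6736:
  web: d = -14.6736 mm → contributes +1 352 118 mm⁴
  top flange (beyond web): d = 47.8264 mm → contributes +2 774 678 mm⁴
  bottom flange (beyond web): d = 47.8264 mm → contributes +2 774 678 mm⁴
Total I = 6 901 474 mm⁴.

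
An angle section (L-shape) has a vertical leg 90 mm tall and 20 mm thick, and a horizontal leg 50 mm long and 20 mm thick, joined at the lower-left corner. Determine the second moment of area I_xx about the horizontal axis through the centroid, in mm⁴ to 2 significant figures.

Decompose the section into non-overlapping parts with the origin at the bottom-left of its bounding rectangle.
Vertical leg: 20 × 90, A = 1 800 mm², y = 45 mm, Ī = 1 215 000 mm⁴.
Horizontal leg (remainder): 30 × 20, A = 600 mm², y = 10 mm, Ī = 20 000 mm⁴.
Centroid: ȳ = ΣA·y / ΣA = 36.25 mm.
Transfer each piece to the horizontal axis through the centroid using Ī + A·d² with d = y − 36.25:
  vertical leg: d = 8.75 mm → contributes +1 352 813 mm⁴
  horizontal leg (remainder): d = -26.25 mm → contributes +433 438 mm⁴
Total I = 1 786 250 mm⁴.

I_xx ≈ 1.8 × 10⁶ mm⁴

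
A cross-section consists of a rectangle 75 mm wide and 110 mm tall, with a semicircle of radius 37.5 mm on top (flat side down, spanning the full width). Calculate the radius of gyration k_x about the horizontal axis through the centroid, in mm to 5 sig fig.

Treat the section as a set of non-overlapping primitives; coordinates are from the bounding-box lower-left.
Rectangular body: 75 × 110, A = 8 250 mm², y = 55 mm, Ī = 8 318 750 mm⁴.
Semicircular cap: semicircle r = 37.5, A = 2208.932 mm², y = 125.9155 mm, Ī = 217048.7 mm⁴.
Centroid: ȳ = ΣA·y / ΣA = 69.97739 mm.
Transfer each piece to the horizontal axis through the centroid using Ī + A·d² with d = y − 69.97739:
  rectangular body: d = -14.97739 mm → contributes +10 169 409 mm⁴
  semicircular cap: d = 55.9381 mm → contributes +7 128 955 mm⁴
Total I = 17 298 364 mm⁴.
Radius of gyration: k = √(I/A) = √(17 298 364 / 10458.93) = 40.66856 mm.

k_x ≈ 40.669 mm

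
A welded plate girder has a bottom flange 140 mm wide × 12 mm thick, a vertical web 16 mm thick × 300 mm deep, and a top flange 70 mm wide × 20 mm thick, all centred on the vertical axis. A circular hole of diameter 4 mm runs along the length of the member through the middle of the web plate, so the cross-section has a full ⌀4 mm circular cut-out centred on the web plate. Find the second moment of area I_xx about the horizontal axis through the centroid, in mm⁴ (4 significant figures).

Break the section into simple shapes (no overlaps), measuring from the bottom-left corner of the bounding box.
Bottom plate: 140 × 12, A = 1 680 mm², y = 6 mm, Ī = 20 160 mm⁴.
Web plate: 16 × 300, A = 4 800 mm², y = 162 mm, Ī = 36 000 000 mm⁴.
Top plate: 70 × 20, A = 1 400 mm², y = 322 mm, Ī = 46666.7 mm⁴.
Hole (subtracted): ⌀4, A = 12.5664 mm², y = 162 mm, Ī = 12.5664 mm⁴.
Centroid: ȳ = ΣA·y / ΣA = 157.16 mm.
Transfer each piece to the horizontal axis through the centroid using Ī + A·d² with d = y − 157.16:
  bottom plate: d = -151.16 mm → contributes +38 406 956 mm⁴
  web plate: d = 4.84021 mm → contributes +36 112 452 mm⁴
  top plate: d = 164.84 mm → contributes +38 087 878 mm⁴
  hole: d = 4.84021 mm → contributes −306.966 mm⁴
Total I = 112 606 979 mm⁴.

I_xx ≈ 1.126 × 10⁸ mm⁴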